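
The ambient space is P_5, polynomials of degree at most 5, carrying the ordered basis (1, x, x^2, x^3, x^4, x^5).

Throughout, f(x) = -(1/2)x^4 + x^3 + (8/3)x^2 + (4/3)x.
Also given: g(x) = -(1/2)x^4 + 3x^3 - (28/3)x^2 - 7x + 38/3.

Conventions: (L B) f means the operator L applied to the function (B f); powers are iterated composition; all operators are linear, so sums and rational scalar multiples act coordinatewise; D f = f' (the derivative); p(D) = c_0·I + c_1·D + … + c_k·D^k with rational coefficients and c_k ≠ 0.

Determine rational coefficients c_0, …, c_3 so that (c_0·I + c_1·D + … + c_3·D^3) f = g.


D^0 f = -(1/2)x^4 + x^3 + (8/3)x^2 + (4/3)x
D^1 f = -2x^3 + 3x^2 + (16/3)x + 4/3
D^2 f = -6x^2 + 6x + 16/3
D^3 f = -12x + 6
matching coefficients of g against c_0 f + c_1 Df + … from the top degree down determines the c_i
solution: c_0 = 1, c_1 = -1, c_2 = 3/2, c_3 = 1

c_0 = 1, c_1 = -1, c_2 = 3/2, c_3 = 1


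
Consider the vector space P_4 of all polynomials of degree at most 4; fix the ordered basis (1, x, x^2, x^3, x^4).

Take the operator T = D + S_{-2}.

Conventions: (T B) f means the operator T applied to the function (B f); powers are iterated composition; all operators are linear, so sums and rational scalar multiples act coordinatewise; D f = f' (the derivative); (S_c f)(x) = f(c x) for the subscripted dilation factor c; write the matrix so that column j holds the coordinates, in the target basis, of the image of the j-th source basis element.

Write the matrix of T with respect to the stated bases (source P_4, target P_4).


image of 1: 1
image of x: -2x + 1
image of x^2: 4x^2 + 2x
image of x^3: -8x^3 + 3x^2
image of x^4: 16x^4 + 4x^3
each image's coordinates form column j of the matrix

the matrix is [[1, 1, 0, 0, 0]; [0, -2, 2, 0, 0]; [0, 0, 4, 3, 0]; [0, 0, 0, -8, 4]; [0, 0, 0, 0, 16]] (rows listed top to bottom)


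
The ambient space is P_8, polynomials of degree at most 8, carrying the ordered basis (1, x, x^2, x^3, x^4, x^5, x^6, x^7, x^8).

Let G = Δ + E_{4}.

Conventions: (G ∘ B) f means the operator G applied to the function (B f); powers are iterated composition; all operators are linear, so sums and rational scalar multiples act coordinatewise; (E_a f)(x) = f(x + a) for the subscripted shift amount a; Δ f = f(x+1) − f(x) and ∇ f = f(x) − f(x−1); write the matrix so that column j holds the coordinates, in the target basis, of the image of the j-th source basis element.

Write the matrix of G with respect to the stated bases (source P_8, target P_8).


image of 1: 1
image of x: x + 5
image of x^2: x^2 + 10x + 17
image of x^3: x^3 + 15x^2 + 51x + 65
image of x^4: x^4 + 20x^3 + 102x^2 + 260x + 257
image of x^5: x^5 + 25x^4 + 170x^3 + 650x^2 + 1285x + 1025
image of x^6: x^6 + 30x^5 + 255x^4 + 1300x^3 + 3855x^2 + 6150x + 4097
image of x^7: x^7 + 35x^6 + 357x^5 + 2275x^4 + 8995x^3 + 21525x^2 + 28679x + 16385
image of x^8: x^8 + 40x^7 + 476x^6 + 3640x^5 + 17990x^4 + 57400x^3 + 114716x^2 + 131080x + 65537
each image's coordinates form column j of the matrix

the matrix is [[1, 5, 17, 65, 257, 1025, 4097, 16385, 65537]; [0, 1, 10, 51, 260, 1285, 6150, 28679, 131080]; [0, 0, 1, 15, 102, 650, 3855, 21525, 114716]; [0, 0, 0, 1, 20, 170, 1300, 8995, 57400]; [0, 0, 0, 0, 1, 25, 255, 2275, 17990]; [0, 0, 0, 0, 0, 1, 30, 357, 3640]; [0, 0, 0, 0, 0, 0, 1, 35, 476]; [0, 0, 0, 0, 0, 0, 0, 1, 40]; [0, 0, 0, 0, 0, 0, 0, 0, 1]] (rows listed top to bottom)


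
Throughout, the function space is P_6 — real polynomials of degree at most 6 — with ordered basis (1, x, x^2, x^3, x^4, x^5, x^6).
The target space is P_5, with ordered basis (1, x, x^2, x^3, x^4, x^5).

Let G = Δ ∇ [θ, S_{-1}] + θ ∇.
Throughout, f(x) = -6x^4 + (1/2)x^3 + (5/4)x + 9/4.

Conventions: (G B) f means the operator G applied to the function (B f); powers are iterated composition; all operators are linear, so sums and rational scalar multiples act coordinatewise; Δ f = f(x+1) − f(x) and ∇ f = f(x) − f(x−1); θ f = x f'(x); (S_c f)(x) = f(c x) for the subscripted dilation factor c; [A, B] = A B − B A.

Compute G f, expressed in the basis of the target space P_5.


g(x) = -72x^3 + 75x^2 - (51/2)x

S_{-1} f = -6x^4 - (1/2)x^3 - (5/4)x + 9/4
θ S_{-1} f = -24x^4 - (3/2)x^3 - (5/4)x
θ f = -24x^4 + (3/2)x^3 + (5/4)x
S_{-1} θ f = -24x^4 - (3/2)x^3 - (5/4)x
[θ, S_{-1}] f = 0
∇ [θ, S_{-1}] f = 0
Δ ∇ [θ, S_{-1}] f = 0
∇ f = -24x^3 + (75/2)x^2 - (51/2)x + 31/4
θ ∇ f = -72x^3 + 75x^2 - (51/2)x
(Δ ∇ [θ, S_{-1}] + θ ∇) f = -72x^3 + 75x^2 - (51/2)x


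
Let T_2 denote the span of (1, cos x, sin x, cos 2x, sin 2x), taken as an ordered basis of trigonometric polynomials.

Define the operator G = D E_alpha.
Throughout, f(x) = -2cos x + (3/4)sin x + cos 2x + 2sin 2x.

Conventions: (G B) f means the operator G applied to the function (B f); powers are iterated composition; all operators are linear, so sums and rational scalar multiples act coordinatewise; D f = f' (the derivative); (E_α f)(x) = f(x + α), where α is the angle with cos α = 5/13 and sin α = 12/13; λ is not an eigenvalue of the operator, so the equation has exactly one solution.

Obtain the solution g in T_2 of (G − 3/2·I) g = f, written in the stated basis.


write g with unknown coordinates in the stated basis and equate coefficients in (G − 3/2·I) g = f
solving from the highest basis element down gives g = (237/313)cos x - (269/626)sin x - (2/203)cos 2x - (20/29)sin 2x
check: G g = -(541/626)cos x + (33/313)sin x + (200/203)cos 2x + (28/29)sin 2x
so G g − 3/2·g = -2cos x + (3/4)sin x + cos 2x + 2sin 2x = f ✓

the image equals g(x) = (237/313)cos x - (269/626)sin x - (2/203)cos 2x - (20/29)sin 2x


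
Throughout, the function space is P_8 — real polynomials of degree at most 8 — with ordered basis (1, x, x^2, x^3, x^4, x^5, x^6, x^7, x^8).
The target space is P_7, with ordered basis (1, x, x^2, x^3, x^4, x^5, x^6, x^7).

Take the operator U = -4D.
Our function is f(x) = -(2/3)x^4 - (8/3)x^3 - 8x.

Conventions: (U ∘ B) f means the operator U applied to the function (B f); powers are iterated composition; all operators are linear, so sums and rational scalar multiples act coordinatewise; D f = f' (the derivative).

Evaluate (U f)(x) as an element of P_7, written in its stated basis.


D f = -(8/3)x^3 - 8x^2 - 8
(-4D) f = (32/3)x^3 + 32x^2 + 32

g(x) = (32/3)x^3 + 32x^2 + 32


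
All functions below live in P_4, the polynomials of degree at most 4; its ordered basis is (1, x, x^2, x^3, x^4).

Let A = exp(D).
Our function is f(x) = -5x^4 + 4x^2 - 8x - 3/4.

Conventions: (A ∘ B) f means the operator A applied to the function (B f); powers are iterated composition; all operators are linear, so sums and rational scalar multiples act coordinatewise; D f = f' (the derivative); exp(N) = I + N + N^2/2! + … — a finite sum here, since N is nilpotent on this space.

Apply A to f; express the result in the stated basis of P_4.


g(x) = -5x^4 - 20x^3 - 26x^2 - 20x - 39/4

order-1 term: -20x^3 + 8x - 8
order-2 term: -30x^2 + 4
order-3 term: -20x
order-4 term: -5
the series for exp(D) f terminates at order 4
exp(D) f = -5x^4 - 20x^3 - 26x^2 - 20x - 39/4


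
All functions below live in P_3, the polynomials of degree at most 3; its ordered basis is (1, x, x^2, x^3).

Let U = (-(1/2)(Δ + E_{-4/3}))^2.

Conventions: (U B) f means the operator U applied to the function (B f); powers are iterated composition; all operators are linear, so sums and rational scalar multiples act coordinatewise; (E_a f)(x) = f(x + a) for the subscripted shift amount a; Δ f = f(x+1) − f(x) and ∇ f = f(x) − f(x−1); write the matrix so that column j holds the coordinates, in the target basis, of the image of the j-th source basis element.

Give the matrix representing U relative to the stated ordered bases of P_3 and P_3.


image of 1: 1/4
image of x: (1/4)x - 1/6
image of x^2: (1/4)x^2 - (1/3)x + 13/9
image of x^3: (1/4)x^3 - (1/2)x^2 + (13/3)x - 56/27
each image's coordinates form column j of the matrix

the matrix is [[1/4, -1/6, 13/9, -56/27]; [0, 1/4, -1/3, 13/3]; [0, 0, 1/4, -1/2]; [0, 0, 0, 1/4]] (rows listed top to bottom)


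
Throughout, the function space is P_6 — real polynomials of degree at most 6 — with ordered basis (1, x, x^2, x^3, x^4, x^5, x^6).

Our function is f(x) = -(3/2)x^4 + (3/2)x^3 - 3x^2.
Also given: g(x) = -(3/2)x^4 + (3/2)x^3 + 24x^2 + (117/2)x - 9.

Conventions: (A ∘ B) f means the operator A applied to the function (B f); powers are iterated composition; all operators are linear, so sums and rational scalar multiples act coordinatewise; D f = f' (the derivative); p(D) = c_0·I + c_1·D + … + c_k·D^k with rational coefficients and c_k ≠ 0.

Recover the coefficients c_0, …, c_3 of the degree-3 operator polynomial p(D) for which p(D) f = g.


p(D) = I − (3/2)·D^2 − 2·D^3, i.e. c_0 = 1, c_1 = 0, c_2 = -3/2, c_3 = -2

D^0 f = -(3/2)x^4 + (3/2)x^3 - 3x^2
D^1 f = -6x^3 + (9/2)x^2 - 6x
D^2 f = -18x^2 + 9x - 6
D^3 f = -36x + 9
matching coefficients of g against c_0 f + c_1 Df + … from the top degree down determines the c_i
solution: c_0 = 1, c_1 = 0, c_2 = -3/2, c_3 = -2


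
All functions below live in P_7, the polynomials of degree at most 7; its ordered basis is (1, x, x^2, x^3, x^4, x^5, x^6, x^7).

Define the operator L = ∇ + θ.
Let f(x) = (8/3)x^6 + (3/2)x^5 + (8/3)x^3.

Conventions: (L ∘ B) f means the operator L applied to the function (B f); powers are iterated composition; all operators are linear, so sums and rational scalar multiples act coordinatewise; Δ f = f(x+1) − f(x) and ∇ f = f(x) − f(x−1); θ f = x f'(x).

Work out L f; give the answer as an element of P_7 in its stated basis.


the image equals g(x) = 16x^6 + (47/2)x^5 - (65/2)x^4 + (139/3)x^3 - 17x^2 + (1/2)x + 3/2

∇ f = 16x^5 - (65/2)x^4 + (115/3)x^3 - 17x^2 + (1/2)x + 3/2
θ f = 16x^6 + (15/2)x^5 + 8x^3
(∇ + θ) f = 16x^6 + (47/2)x^5 - (65/2)x^4 + (139/3)x^3 - 17x^2 + (1/2)x + 3/2


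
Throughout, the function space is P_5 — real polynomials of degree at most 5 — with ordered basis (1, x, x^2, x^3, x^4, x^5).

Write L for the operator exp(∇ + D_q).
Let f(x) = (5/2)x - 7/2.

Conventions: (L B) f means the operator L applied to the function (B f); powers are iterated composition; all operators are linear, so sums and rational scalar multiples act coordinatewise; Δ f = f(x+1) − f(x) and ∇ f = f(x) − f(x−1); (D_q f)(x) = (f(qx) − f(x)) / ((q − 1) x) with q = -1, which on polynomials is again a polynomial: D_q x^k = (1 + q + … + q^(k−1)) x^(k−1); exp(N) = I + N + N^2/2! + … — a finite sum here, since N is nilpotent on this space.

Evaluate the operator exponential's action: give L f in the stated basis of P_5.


g(x) = (5/2)x + 3/2

order-1 term: 5
the series for exp(∇ + D_q) f terminates at order 1
exp(∇ + D_q) f = (5/2)x + 3/2


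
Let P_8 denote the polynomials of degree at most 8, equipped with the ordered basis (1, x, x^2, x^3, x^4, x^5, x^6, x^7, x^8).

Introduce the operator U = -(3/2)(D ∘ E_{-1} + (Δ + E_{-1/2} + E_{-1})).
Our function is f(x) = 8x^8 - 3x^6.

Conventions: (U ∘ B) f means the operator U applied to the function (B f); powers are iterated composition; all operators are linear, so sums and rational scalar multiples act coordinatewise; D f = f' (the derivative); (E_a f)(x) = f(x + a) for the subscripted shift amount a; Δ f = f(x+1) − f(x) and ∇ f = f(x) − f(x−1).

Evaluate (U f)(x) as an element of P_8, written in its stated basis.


the image equals g(x) = -24x^8 - 48x^7 - 75x^6 - (3837/2)x^5 + (13155/8)x^4 - (12321/4)x^3 + (38655/32)x^2 - (17187/32)x + 6915/128

E_{-1} f = 8x^8 - 64x^7 + 221x^6 - 430x^5 + 515x^4 - 388x^3 + 179x^2 - 46x + 5
D E_{-1} f = 64x^7 - 448x^6 + 1326x^5 - 2150x^4 + 2060x^3 - 1164x^2 + 358x - 46
Δ f = 64x^7 + 224x^6 + 430x^5 + 515x^4 + 388x^3 + 179x^2 + 46x + 5
E_{-1/2} f = 8x^8 - 32x^7 + 53x^6 - 47x^5 + (95/4)x^4 - (13/2)x^3 + (11/16)x^2 + (1/16)x - 1/64
E_{-1} f = 8x^8 - 64x^7 + 221x^6 - 430x^5 + 515x^4 - 388x^3 + 179x^2 - 46x + 5
(Δ + E_{-1/2} + E_{-1}) f = 16x^8 - 32x^7 + 498x^6 - 47x^5 + (4215/4)x^4 - (13/2)x^3 + (5739/16)x^2 + (1/16)x + 639/64
(D ∘ E_{-1} + (Δ + E_{-1/2} + E_{-1})) f = 16x^8 + 32x^7 + 50x^6 + 1279x^5 - (4385/4)x^4 + (4107/2)x^3 - (12885/16)x^2 + (5729/16)x - 2305/64
(-(3/2)(D ∘ E_{-1} + (Δ + E_{-1/2} + E_{-1}))) f = -24x^8 - 48x^7 - 75x^6 - (3837/2)x^5 + (13155/8)x^4 - (12321/4)x^3 + (38655/32)x^2 - (17187/32)x + 6915/128


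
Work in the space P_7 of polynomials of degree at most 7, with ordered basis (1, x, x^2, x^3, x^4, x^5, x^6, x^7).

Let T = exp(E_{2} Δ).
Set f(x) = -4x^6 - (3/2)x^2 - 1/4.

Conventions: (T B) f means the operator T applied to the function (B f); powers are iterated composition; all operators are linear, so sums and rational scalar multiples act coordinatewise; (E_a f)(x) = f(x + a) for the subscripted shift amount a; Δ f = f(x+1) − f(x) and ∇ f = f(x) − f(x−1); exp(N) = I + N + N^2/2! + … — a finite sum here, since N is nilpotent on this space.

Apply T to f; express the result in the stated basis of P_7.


order-1 term: -24x^5 - 300x^4 - 1520x^3 - 3900x^2 - 5067x - 5335/2
order-2 term: -60x^4 - 1200x^3 - 9060x^2 - 30600x - 78011/2
order-3 term: -80x^3 - 1800x^2 - 13560x - 34200
order-4 term: -60x^2 - 1200x - 6020
order-5 term: -24x - 300
order-6 term: -4
the series for exp(E_{2} Δ) f terminates at order 6
exp(E_{2} Δ) f = -4x^6 - 24x^5 - 360x^4 - 2800x^3 - (29643/2)x^2 - 50451x - 328789/4

the image equals g(x) = -4x^6 - 24x^5 - 360x^4 - 2800x^3 - (29643/2)x^2 - 50451x - 328789/4


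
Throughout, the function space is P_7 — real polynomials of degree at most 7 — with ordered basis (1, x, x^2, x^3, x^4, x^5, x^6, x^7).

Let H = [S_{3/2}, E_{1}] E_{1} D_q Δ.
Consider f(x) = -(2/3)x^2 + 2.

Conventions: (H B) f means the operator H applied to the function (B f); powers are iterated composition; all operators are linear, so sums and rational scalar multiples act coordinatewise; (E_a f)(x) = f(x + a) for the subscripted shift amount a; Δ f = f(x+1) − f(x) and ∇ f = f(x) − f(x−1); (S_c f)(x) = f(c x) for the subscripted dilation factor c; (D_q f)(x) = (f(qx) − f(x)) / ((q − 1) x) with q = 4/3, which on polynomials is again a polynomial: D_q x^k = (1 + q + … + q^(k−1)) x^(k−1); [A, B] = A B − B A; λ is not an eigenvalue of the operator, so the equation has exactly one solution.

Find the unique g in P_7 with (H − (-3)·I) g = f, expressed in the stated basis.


the image equals g(x) = -(2/9)x^2 + 2/3

write g with unknown coordinates in the stated basis and equate coefficients in (H − (-3)·I) g = f
solving from the highest basis element down gives g = -(2/9)x^2 + 2/3
check: H g = 0
so H g − (-3)·g = -(2/3)x^2 + 2 = f ✓


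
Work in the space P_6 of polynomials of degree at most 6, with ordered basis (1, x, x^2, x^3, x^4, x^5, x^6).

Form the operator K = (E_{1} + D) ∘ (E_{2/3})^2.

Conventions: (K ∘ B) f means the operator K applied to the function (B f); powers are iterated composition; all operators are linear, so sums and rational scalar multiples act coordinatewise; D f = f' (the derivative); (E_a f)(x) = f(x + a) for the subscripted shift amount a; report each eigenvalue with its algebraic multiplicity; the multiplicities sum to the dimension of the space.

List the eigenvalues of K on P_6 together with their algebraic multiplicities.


image of 1: 1
image of x: x + 10/3
image of x^2: x^2 + (20/3)x + 73/9
image of x^3: x^3 + 10x^2 + (73/3)x + 487/27
image of x^4: x^4 + (40/3)x^3 + (146/3)x^2 + (1948/27)x + 3169/81
image of x^5: x^5 + (50/3)x^4 + (730/9)x^3 + (4870/27)x^2 + (15845/81)x + 20647/243
image of x^6: x^6 + 20x^5 + (365/3)x^4 + (9740/27)x^3 + (15845/27)x^2 + (41294/81)x + 136081/729
the matrix is upper triangular; its diagonal is (1, 1, 1, 1, 1, 1, 1)
for a triangular matrix the eigenvalues are the diagonal entries, with algebraic multiplicity their repetition count

λ = 1 (multiplicity 7)


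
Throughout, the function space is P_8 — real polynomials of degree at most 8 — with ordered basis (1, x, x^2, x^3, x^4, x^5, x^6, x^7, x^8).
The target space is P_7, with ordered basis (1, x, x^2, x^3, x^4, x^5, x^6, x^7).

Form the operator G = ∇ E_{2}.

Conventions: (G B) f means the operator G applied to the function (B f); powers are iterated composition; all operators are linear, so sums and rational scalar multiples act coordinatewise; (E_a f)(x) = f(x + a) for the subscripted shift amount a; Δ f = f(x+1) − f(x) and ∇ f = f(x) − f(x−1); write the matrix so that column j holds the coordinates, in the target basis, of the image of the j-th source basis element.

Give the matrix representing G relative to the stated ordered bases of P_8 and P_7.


image of 1: 0
image of x: 1
image of x^2: 2x + 3
image of x^3: 3x^2 + 9x + 7
image of x^4: 4x^3 + 18x^2 + 28x + 15
image of x^5: 5x^4 + 30x^3 + 70x^2 + 75x + 31
image of x^6: 6x^5 + 45x^4 + 140x^3 + 225x^2 + 186x + 63
image of x^7: 7x^6 + 63x^5 + 245x^4 + 525x^3 + 651x^2 + 441x + 127
image of x^8: 8x^7 + 84x^6 + 392x^5 + 1050x^4 + 1736x^3 + 1764x^2 + 1016x + 255
each image's coordinates form column j of the matrix

the matrix is [[0, 1, 3, 7, 15, 31, 63, 127, 255]; [0, 0, 2, 9, 28, 75, 186, 441, 1016]; [0, 0, 0, 3, 18, 70, 225, 651, 1764]; [0, 0, 0, 0, 4, 30, 140, 525, 1736]; [0, 0, 0, 0, 0, 5, 45, 245, 1050]; [0, 0, 0, 0, 0, 0, 6, 63, 392]; [0, 0, 0, 0, 0, 0, 0, 7, 84]; [0, 0, 0, 0, 0, 0, 0, 0, 8]] (rows listed top to bottom)


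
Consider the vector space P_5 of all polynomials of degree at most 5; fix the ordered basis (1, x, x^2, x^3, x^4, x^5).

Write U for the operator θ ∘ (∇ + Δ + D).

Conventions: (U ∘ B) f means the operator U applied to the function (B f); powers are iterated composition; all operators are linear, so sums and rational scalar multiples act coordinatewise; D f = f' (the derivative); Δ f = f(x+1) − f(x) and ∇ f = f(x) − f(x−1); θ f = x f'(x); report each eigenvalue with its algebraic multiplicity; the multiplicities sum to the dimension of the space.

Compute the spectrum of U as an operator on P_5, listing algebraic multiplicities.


image of 1: 0
image of x: 0
image of x^2: 6x
image of x^3: 18x^2
image of x^4: 36x^3 + 8x
image of x^5: 60x^4 + 40x^2
the matrix is upper triangular; its diagonal is (0, 0, 0, 0, 0, 0)
for a triangular matrix the eigenvalues are the diagonal entries, with algebraic multiplicity their repetition count

λ = 0 (multiplicity 6)


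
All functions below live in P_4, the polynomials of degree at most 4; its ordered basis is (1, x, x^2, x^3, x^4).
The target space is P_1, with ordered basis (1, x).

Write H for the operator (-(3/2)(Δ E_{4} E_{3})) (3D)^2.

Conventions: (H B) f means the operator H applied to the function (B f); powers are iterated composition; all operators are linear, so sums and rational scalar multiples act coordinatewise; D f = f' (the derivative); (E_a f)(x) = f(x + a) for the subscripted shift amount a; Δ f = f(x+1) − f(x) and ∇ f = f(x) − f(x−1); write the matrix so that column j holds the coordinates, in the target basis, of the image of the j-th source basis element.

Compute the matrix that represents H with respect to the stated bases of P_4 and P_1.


image of 1: 0
image of x: 0
image of x^2: 0
image of x^3: -81
image of x^4: -324x - 2430
each image's coordinates form column j of the matrix

the matrix is [[0, 0, 0, -81, -2430]; [0, 0, 0, 0, -324]] (rows listed top to bottom)


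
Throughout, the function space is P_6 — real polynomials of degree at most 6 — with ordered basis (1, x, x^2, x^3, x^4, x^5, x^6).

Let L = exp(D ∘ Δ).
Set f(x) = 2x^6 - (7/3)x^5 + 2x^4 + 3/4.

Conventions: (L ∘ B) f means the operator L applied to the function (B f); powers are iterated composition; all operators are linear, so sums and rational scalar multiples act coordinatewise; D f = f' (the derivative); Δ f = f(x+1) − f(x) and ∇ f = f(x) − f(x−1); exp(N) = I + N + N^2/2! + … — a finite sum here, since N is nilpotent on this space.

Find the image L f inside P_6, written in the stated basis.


the image equals g(x) = 2x^6 - (7/3)x^5 + 62x^4 + (220/3)x^3 + 434x^2 + (1852/3)x + 6637/12

order-1 term: 60x^4 + (220/3)x^3 + 74x^2 + (112/3)x + 25/3
order-2 term: 360x^2 + 580x + 304
order-3 term: 240
the series for exp(D ∘ Δ) f terminates at order 3
exp(D ∘ Δ) f = 2x^6 - (7/3)x^5 + 62x^4 + (220/3)x^3 + 434x^2 + (1852/3)x + 6637/12


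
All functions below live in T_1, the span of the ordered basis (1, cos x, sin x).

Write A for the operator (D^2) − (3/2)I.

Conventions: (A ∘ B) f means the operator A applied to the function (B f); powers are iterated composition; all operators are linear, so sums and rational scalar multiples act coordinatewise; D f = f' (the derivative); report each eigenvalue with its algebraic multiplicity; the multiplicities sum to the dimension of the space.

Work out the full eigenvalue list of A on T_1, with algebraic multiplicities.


image of 1: -3/2
image of cos x: -(5/2)cos x
image of sin x: -(5/2)sin x
the matrix is diagonal; its diagonal is (-3/2, -5/2, -5/2)
for a triangular matrix the eigenvalues are the diagonal entries, with algebraic multiplicity their repetition count

λ = -5/2 (multiplicity 2), λ = -3/2 (multiplicity 1)


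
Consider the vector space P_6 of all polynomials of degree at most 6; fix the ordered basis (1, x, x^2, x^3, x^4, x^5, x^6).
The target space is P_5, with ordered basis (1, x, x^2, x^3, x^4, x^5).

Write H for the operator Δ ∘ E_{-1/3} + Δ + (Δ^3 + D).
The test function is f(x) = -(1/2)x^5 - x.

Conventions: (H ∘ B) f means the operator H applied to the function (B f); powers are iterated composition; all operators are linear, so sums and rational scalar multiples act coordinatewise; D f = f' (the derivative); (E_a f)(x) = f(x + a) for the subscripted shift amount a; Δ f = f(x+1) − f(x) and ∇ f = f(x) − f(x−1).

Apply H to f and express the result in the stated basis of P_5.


the result is g(x) = -(15/2)x^4 - (20/3)x^3 - (110/3)x^2 - (2510/27)x - 6364/81

E_{-1/3} f = -(1/2)x^5 + (5/6)x^4 - (5/9)x^3 + (5/27)x^2 - (167/162)x + 163/486
Δ E_{-1/3} f = -(5/2)x^4 - (5/3)x^3 - (5/3)x^2 - (25/54)x - 173/162
Δ f = -(5/2)x^4 - 5x^3 - 5x^2 - (5/2)x - 3/2
Δ f = -(5/2)x^4 - 5x^3 - 5x^2 - (5/2)x - 3/2
Δ Δ f = -10x^3 - 30x^2 - 35x - 15
Δ Δ Δ f = -30x^2 - 90x - 75
D f = -(5/2)x^4 - 1
(Δ^3 + D) f = -(5/2)x^4 - 30x^2 - 90x - 76
(Δ ∘ E_{-1/3} + Δ + (Δ^3 + D)) f = -(15/2)x^4 - (20/3)x^3 - (110/3)x^2 - (2510/27)x - 6364/81


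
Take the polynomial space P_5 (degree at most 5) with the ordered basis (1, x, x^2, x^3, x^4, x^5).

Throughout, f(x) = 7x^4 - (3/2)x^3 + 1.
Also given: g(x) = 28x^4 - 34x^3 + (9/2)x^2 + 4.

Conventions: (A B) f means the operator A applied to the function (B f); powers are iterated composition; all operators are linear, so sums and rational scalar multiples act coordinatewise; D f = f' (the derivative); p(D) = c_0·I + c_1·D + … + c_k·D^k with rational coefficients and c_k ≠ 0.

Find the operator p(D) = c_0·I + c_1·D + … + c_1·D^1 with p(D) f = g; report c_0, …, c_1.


D^0 f = 7x^4 - (3/2)x^3 + 1
D^1 f = 28x^3 - (9/2)x^2
matching coefficients of g against c_0 f + c_1 Df + … from the top degree down determines the c_i
solution: c_0 = 4, c_1 = -1

p(D) = 4·I − D, i.e. c_0 = 4, c_1 = -1


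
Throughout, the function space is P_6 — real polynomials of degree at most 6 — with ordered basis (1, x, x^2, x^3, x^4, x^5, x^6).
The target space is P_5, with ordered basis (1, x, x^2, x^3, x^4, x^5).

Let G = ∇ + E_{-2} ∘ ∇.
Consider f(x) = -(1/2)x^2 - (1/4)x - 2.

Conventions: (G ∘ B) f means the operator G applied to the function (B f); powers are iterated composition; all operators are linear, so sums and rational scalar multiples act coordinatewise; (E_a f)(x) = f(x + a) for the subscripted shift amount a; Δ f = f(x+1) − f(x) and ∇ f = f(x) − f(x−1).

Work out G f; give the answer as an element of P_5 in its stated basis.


∇ f = -x + 1/4
∇ f = -x + 1/4
E_{-2} ∇ f = -x + 9/4
(∇ + E_{-2} ∘ ∇) f = -2x + 5/2

the result is g(x) = -2x + 5/2


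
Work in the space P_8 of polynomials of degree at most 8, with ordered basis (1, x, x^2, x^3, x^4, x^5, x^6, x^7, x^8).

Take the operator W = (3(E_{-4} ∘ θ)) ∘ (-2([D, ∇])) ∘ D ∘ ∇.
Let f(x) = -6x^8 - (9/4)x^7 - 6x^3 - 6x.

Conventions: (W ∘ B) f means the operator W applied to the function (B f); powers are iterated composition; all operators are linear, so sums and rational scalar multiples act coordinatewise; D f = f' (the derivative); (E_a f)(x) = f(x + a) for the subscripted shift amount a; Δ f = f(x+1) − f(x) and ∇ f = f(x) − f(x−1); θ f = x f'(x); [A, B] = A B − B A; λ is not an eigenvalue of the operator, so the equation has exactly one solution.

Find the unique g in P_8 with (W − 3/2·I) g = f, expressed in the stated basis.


g(x) = 4x^8 + (3/2)x^7 + 4x^3 + 4x

write g with unknown coordinates in the stated basis and equate coefficients in (W − 3/2·I) g = f
solving from the highest basis element down gives g = 4x^8 + (3/2)x^7 + 4x^3 + 4x
check: W g = 0
so W g − 3/2·g = -6x^8 - (9/4)x^7 - 6x^3 - 6x = f ✓


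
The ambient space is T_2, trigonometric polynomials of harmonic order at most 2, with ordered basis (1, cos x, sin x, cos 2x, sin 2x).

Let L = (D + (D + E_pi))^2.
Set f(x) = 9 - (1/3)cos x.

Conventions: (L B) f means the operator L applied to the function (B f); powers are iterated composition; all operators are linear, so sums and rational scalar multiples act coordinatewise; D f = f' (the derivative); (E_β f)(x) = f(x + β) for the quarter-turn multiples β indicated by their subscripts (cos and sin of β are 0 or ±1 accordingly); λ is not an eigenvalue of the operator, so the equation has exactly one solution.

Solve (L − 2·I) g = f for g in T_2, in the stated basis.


write g with unknown coordinates in the stated basis and equate coefficients in (L − 2·I) g = f
solving from the highest basis element down gives g = -9 + (5/123)cos x + (4/123)sin x
check: L g = -9 - (31/123)cos x + (8/123)sin x
so L g − 2·g = 9 - (1/3)cos x = f ✓

the result is g(x) = -9 + (5/123)cos x + (4/123)sin x


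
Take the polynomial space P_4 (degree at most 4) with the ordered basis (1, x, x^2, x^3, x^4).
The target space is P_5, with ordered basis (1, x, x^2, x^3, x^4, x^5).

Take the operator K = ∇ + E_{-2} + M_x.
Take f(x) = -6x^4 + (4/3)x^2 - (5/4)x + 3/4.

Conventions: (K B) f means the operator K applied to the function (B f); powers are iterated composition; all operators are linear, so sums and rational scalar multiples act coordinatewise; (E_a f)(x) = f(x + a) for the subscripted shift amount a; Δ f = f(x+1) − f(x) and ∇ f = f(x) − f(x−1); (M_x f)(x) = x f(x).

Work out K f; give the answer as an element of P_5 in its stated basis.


∇ f = -24x^3 + 36x^2 - (64/3)x + 41/12
E_{-2} f = -6x^4 + 48x^3 - (428/3)x^2 + (2225/12)x - 1049/12
M_x f = -6x^5 + (4/3)x^3 - (5/4)x^2 + (3/4)x
(∇ + E_{-2} + M_x) f = -6x^5 - 6x^4 + (76/3)x^3 - (1295/12)x^2 + (989/6)x - 84

the image equals g(x) = -6x^5 - 6x^4 + (76/3)x^3 - (1295/12)x^2 + (989/6)x - 84


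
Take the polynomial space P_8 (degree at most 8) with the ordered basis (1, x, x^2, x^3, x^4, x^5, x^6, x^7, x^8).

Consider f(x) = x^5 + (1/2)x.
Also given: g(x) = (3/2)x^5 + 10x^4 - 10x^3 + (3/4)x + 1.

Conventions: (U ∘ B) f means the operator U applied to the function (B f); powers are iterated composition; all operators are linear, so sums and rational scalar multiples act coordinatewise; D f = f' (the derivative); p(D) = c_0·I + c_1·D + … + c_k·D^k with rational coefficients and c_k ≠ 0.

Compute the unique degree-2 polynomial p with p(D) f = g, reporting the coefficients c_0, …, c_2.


D^0 f = x^5 + (1/2)x
D^1 f = 5x^4 + 1/2
D^2 f = 20x^3
matching coefficients of g against c_0 f + c_1 Df + … from the top degree down determines the c_i
solution: c_0 = 3/2, c_1 = 2, c_2 = -1/2

c_0 = 3/2, c_1 = 2, c_2 = -1/2


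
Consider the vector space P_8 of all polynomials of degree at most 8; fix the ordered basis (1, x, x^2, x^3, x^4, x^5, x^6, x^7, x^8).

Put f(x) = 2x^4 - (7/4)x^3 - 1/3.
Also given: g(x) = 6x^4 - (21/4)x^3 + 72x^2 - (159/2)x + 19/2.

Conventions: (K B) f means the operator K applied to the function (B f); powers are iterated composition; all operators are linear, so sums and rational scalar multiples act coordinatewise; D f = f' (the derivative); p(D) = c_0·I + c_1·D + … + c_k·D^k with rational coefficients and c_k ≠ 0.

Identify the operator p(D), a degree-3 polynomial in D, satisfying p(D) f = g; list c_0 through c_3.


D^0 f = 2x^4 - (7/4)x^3 - 1/3
D^1 f = 8x^3 - (21/4)x^2
D^2 f = 24x^2 - (21/2)x
D^3 f = 48x - 21/2
matching coefficients of g against c_0 f + c_1 Df + … from the top degree down determines the c_i
solution: c_0 = 3, c_1 = 0, c_2 = 3, c_3 = -1

p(D) = 3·I + 3·D^2 − D^3, i.e. c_0 = 3, c_1 = 0, c_2 = 3, c_3 = -1


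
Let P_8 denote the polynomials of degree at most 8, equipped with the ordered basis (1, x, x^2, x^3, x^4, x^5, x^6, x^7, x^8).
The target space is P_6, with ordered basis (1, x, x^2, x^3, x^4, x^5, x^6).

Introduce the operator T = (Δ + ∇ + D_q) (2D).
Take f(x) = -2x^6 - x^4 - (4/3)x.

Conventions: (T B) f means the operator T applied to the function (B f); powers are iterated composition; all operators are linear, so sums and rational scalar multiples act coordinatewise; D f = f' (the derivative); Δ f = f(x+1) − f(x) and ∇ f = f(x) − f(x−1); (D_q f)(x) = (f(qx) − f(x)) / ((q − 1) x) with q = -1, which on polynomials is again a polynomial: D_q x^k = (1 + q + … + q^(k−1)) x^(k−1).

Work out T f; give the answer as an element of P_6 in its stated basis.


g(x) = -264x^4 - 536x^2 - 64

D f = -12x^5 - 4x^3 - 4/3
(2D) f = -24x^5 - 8x^3 - 8/3
Δ (2D) f = -120x^4 - 240x^3 - 264x^2 - 144x - 32
∇ (2D) f = -120x^4 + 240x^3 - 264x^2 + 144x - 32
D_q (2D) f = -24x^4 - 8x^2
(Δ + ∇ + D_q) (2D) f = -264x^4 - 536x^2 - 64


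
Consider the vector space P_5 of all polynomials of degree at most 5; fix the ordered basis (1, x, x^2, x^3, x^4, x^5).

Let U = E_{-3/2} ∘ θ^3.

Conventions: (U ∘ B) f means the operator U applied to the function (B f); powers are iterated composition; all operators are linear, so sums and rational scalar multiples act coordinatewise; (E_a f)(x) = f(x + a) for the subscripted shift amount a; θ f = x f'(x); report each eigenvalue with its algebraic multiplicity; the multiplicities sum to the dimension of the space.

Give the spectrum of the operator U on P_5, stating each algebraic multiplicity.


image of 1: 0
image of x: x - 3/2
image of x^2: 8x^2 - 24x + 18
image of x^3: 27x^3 - (243/2)x^2 + (729/4)x - 729/8
image of x^4: 64x^4 - 384x^3 + 864x^2 - 864x + 324
image of x^5: 125x^5 - (1875/2)x^4 + (5625/2)x^3 - (16875/4)x^2 + (50625/16)x - 30375/32
the matrix is upper triangular; its diagonal is (0, 1, 8, 27, 64, 125)
for a triangular matrix the eigenvalues are the diagonal entries, with algebraic multiplicity their repetition count

λ = 0 (multiplicity 1), λ = 1 (multiplicity 1), λ = 8 (multiplicity 1), λ = 27 (multiplicity 1), λ = 64 (multiplicity 1), λ = 125 (multiplicity 1)


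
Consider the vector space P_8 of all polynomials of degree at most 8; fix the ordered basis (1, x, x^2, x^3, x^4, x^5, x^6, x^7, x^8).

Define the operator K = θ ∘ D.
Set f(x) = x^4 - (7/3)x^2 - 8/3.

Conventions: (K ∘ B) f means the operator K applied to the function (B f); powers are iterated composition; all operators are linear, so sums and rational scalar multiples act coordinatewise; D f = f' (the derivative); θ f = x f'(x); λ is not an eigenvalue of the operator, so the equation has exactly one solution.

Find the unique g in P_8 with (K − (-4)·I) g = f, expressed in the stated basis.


g(x) = (1/4)x^4 - (3/4)x^3 + (13/24)x^2 - (13/48)x - 2/3

write g with unknown coordinates in the stated basis and equate coefficients in (K − (-4)·I) g = f
solving from the highest basis element down gives g = (1/4)x^4 - (3/4)x^3 + (13/24)x^2 - (13/48)x - 2/3
check: K g = 3x^3 - (9/2)x^2 + (13/12)x
so K g − (-4)·g = x^4 - (7/3)x^2 - 8/3 = f ✓


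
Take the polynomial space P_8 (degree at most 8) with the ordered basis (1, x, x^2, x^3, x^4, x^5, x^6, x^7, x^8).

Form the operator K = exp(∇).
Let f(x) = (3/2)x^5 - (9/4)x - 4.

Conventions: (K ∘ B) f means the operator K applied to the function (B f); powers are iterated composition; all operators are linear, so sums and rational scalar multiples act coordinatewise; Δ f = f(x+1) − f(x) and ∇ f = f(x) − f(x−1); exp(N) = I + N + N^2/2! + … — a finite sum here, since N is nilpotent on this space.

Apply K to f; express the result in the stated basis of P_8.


order-1 term: (15/2)x^4 - 15x^3 + 15x^2 - (15/2)x - 3/4
order-2 term: 15x^3 - 45x^2 + (105/2)x - 45/2
order-3 term: 15x^2 - 45x + 75/2
order-4 term: (15/2)x - 15
order-5 term: 3/2
the series for exp(∇) f terminates at order 5
exp(∇) f = (3/2)x^5 + (15/2)x^4 - 15x^2 + (21/4)x - 13/4

g(x) = (3/2)x^5 + (15/2)x^4 - 15x^2 + (21/4)x - 13/4


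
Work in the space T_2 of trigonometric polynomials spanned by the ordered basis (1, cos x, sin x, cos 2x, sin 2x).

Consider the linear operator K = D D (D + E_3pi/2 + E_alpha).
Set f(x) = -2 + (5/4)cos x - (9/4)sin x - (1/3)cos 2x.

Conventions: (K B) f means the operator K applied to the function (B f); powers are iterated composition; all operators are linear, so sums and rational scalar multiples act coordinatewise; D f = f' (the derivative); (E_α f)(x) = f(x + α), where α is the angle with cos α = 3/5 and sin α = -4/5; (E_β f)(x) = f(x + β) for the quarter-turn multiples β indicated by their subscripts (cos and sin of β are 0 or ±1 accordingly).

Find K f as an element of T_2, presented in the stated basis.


the image equals g(x) = -(51/20)cos x + (7/20)sin x - (128/75)cos 2x - (104/75)sin 2x

D f = -(9/4)cos x - (5/4)sin x + (2/3)sin 2x
E_3pi/2 f = -2 + (9/4)cos x + (5/4)sin x + (1/3)cos 2x
E_alpha f = -2 + (51/20)cos x - (7/20)sin x + (7/75)cos 2x - (8/25)sin 2x
(D + E_3pi/2 + E_alpha) f = -4 + (51/20)cos x - (7/20)sin x + (32/75)cos 2x + (26/75)sin 2x
D (D + E_3pi/2 + E_alpha) f = -(7/20)cos x - (51/20)sin x + (52/75)cos 2x - (64/75)sin 2x
D D (D + E_3pi/2 + E_alpha) f = -(51/20)cos x + (7/20)sin x - (128/75)cos 2x - (104/75)sin 2x


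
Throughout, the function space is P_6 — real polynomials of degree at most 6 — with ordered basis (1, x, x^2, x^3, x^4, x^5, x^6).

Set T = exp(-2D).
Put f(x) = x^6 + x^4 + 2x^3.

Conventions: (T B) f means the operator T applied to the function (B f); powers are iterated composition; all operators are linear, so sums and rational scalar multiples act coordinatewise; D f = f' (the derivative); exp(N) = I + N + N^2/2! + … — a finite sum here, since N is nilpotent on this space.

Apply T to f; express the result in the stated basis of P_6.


the image equals g(x) = x^6 - 12x^5 + 61x^4 - 166x^3 + 252x^2 - 200x + 64

order-1 term: -12x^5 - 8x^3 - 12x^2
order-2 term: 60x^4 + 24x^2 + 24x
order-3 term: -160x^3 - 32x - 16
order-4 term: 240x^2 + 16
order-5 term: -192x
order-6 term: 64
the series for exp(-2D) f terminates at order 6
exp(-2D) f = x^6 - 12x^5 + 61x^4 - 166x^3 + 252x^2 - 200x + 64


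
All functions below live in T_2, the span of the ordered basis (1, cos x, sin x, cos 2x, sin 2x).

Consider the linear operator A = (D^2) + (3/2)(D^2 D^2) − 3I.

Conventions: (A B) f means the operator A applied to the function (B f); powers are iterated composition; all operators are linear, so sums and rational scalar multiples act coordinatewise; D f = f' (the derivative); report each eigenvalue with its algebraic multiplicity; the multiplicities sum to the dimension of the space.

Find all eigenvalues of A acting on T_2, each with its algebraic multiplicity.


λ = -3 (multiplicity 1), λ = -5/2 (multiplicity 2), λ = 17 (multiplicity 2)

image of 1: -3
image of cos x: -(5/2)cos x
image of sin x: -(5/2)sin x
image of cos 2x: 17cos 2x
image of sin 2x: 17sin 2x
the matrix is diagonal; its diagonal is (-3, -5/2, -5/2, 17, 17)
for a triangular matrix the eigenvalues are the diagonal entries, with algebraic multiplicity their repetition count


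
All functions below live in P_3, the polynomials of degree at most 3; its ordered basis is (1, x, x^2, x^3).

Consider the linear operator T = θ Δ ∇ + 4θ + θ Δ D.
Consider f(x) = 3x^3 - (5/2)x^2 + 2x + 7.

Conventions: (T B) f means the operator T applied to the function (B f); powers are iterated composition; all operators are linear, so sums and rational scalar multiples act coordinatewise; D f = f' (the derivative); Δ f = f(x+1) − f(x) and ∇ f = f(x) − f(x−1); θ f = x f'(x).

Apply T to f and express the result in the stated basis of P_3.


∇ f = 9x^2 - 14x + 15/2
Δ ∇ f = 18x - 5
θ Δ ∇ f = 18x
θ f = 9x^3 - 5x^2 + 2x
(4θ) f = 36x^3 - 20x^2 + 8x
D f = 9x^2 - 5x + 2
Δ D f = 18x + 4
θ Δ D f = 18x
(θ Δ ∇ + 4θ + θ Δ D) f = 36x^3 - 20x^2 + 44x

the result is g(x) = 36x^3 - 20x^2 + 44x


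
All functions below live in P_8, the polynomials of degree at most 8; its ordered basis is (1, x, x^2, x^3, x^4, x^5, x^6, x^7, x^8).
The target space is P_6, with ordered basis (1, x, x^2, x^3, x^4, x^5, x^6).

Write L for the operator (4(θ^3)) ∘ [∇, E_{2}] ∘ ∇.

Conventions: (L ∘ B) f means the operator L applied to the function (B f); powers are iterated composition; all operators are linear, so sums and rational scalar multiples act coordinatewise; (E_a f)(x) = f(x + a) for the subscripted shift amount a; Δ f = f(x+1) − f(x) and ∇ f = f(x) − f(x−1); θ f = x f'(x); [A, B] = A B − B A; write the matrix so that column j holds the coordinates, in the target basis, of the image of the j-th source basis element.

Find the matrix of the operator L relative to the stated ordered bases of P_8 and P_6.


the matrix is [[0, 0, 0, 0, 0, 0, 0, 0, 0]; [0, 0, 0, 0, 0, 0, 0, 0, 0]; [0, 0, 0, 0, 0, 0, 0, 0, 0]; [0, 0, 0, 0, 0, 0, 0, 0, 0]; [0, 0, 0, 0, 0, 0, 0, 0, 0]; [0, 0, 0, 0, 0, 0, 0, 0, 0]; [0, 0, 0, 0, 0, 0, 0, 0, 0]] (rows listed top to bottom)

image of 1: 0
image of x: 0
image of x^2: 0
image of x^3: 0
image of x^4: 0
image of x^5: 0
image of x^6: 0
image of x^7: 0
image of x^8: 0
each image's coordinates form column j of the matrix


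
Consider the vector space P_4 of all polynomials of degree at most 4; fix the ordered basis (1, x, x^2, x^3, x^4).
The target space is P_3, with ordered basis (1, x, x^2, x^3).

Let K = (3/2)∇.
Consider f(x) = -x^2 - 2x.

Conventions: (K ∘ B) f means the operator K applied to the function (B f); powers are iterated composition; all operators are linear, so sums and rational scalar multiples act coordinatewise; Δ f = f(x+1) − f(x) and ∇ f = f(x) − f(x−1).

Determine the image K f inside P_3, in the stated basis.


g(x) = -3x - 3/2

∇ f = -2x - 1
((3/2)∇) f = -3x - 3/2


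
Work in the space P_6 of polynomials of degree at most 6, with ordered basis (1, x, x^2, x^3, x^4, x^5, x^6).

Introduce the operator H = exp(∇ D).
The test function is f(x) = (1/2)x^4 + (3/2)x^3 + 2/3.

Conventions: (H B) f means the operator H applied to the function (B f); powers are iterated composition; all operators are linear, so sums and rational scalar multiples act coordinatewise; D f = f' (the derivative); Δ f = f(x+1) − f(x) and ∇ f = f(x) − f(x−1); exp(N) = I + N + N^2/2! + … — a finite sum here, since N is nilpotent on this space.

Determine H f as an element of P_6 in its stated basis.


order-1 term: 6x^2 + 3x - 5/2
order-2 term: 6
the series for exp(∇ D) f terminates at order 2
exp(∇ D) f = (1/2)x^4 + (3/2)x^3 + 6x^2 + 3x + 25/6

g(x) = (1/2)x^4 + (3/2)x^3 + 6x^2 + 3x + 25/6


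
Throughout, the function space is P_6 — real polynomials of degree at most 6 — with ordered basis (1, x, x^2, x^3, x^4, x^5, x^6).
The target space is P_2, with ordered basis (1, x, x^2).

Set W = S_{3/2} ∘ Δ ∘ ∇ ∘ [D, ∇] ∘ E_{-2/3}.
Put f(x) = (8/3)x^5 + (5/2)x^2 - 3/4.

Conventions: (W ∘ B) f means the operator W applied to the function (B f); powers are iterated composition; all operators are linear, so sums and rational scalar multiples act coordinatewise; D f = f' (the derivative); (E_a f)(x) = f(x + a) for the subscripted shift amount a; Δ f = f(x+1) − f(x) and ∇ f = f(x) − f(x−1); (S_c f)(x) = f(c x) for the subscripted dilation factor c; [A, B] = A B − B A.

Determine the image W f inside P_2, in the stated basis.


E_{-2/3} f = (8/3)x^5 - (80/9)x^4 + (320/27)x^3 - (875/162)x^2 - (170/243)x + 29/2916
∇ E_{-2/3} f = (40/3)x^4 - (560/9)x^3 + (1040/9)x^2 - (7715/81)x + 13661/486
D ∇ E_{-2/3} f = (160/3)x^3 - (560/3)x^2 + (2080/9)x - 7715/81
D E_{-2/3} f = (40/3)x^4 - (320/9)x^3 + (320/9)x^2 - (875/81)x - 170/243
∇ D E_{-2/3} f = (160/3)x^3 - (560/3)x^2 + (2080/9)x - 7715/81
[D, ∇] E_{-2/3} f = 0
∇ [D, ∇] E_{-2/3} f = 0
Δ ∇ [D, ∇] E_{-2/3} f = 0
S_{3/2} Δ ∇ [D, ∇] E_{-2/3} f = 0

the result is g(x) = 0
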